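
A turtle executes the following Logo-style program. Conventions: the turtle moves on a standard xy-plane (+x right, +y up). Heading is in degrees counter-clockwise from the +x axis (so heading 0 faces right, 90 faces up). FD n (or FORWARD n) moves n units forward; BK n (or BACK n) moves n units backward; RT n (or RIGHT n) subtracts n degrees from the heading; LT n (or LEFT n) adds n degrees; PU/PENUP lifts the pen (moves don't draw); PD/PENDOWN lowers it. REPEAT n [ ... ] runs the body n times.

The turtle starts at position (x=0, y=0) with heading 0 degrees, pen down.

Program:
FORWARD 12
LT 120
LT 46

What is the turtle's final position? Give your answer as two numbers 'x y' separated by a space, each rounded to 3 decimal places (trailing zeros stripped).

Executing turtle program step by step:
Start: pos=(0,0), heading=0, pen down
FD 12: (0,0) -> (12,0) [heading=0, draw]
LT 120: heading 0 -> 120
LT 46: heading 120 -> 166
Final: pos=(12,0), heading=166, 1 segment(s) drawn

Answer: 12 0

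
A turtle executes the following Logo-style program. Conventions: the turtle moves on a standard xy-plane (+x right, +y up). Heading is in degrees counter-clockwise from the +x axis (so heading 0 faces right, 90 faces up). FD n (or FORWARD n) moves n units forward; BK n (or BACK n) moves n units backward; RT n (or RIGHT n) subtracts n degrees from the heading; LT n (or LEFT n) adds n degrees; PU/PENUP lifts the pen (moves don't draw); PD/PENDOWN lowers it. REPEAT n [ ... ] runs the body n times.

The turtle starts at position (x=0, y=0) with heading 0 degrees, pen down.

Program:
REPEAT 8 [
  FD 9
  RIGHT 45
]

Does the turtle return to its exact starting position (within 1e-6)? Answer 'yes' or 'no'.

Executing turtle program step by step:
Start: pos=(0,0), heading=0, pen down
REPEAT 8 [
  -- iteration 1/8 --
  FD 9: (0,0) -> (9,0) [heading=0, draw]
  RT 45: heading 0 -> 315
  -- iteration 2/8 --
  FD 9: (9,0) -> (15.364,-6.364) [heading=315, draw]
  RT 45: heading 315 -> 270
  -- iteration 3/8 --
  FD 9: (15.364,-6.364) -> (15.364,-15.364) [heading=270, draw]
  RT 45: heading 270 -> 225
  -- iteration 4/8 --
  FD 9: (15.364,-15.364) -> (9,-21.728) [heading=225, draw]
  RT 45: heading 225 -> 180
  -- iteration 5/8 --
  FD 9: (9,-21.728) -> (0,-21.728) [heading=180, draw]
  RT 45: heading 180 -> 135
  -- iteration 6/8 --
  FD 9: (0,-21.728) -> (-6.364,-15.364) [heading=135, draw]
  RT 45: heading 135 -> 90
  -- iteration 7/8 --
  FD 9: (-6.364,-15.364) -> (-6.364,-6.364) [heading=90, draw]
  RT 45: heading 90 -> 45
  -- iteration 8/8 --
  FD 9: (-6.364,-6.364) -> (0,0) [heading=45, draw]
  RT 45: heading 45 -> 0
]
Final: pos=(0,0), heading=0, 8 segment(s) drawn

Start position: (0, 0)
Final position: (0, 0)
Distance = 0; < 1e-6 -> CLOSED

Answer: yes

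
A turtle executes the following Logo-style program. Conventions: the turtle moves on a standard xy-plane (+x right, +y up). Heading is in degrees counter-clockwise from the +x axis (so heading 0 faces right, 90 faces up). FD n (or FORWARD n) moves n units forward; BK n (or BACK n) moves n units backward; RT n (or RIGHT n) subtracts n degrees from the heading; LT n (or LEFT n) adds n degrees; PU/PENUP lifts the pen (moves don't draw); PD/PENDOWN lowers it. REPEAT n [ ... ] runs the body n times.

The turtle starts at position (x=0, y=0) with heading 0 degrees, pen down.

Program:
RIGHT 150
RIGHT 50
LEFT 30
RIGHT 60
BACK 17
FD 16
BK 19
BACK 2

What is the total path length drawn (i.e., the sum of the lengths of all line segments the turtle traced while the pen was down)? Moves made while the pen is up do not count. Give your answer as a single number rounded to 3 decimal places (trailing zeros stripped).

Answer: 54

Derivation:
Executing turtle program step by step:
Start: pos=(0,0), heading=0, pen down
RT 150: heading 0 -> 210
RT 50: heading 210 -> 160
LT 30: heading 160 -> 190
RT 60: heading 190 -> 130
BK 17: (0,0) -> (10.927,-13.023) [heading=130, draw]
FD 16: (10.927,-13.023) -> (0.643,-0.766) [heading=130, draw]
BK 19: (0.643,-0.766) -> (12.856,-15.321) [heading=130, draw]
BK 2: (12.856,-15.321) -> (14.141,-16.853) [heading=130, draw]
Final: pos=(14.141,-16.853), heading=130, 4 segment(s) drawn

Segment lengths:
  seg 1: (0,0) -> (10.927,-13.023), length = 17
  seg 2: (10.927,-13.023) -> (0.643,-0.766), length = 16
  seg 3: (0.643,-0.766) -> (12.856,-15.321), length = 19
  seg 4: (12.856,-15.321) -> (14.141,-16.853), length = 2
Total = 54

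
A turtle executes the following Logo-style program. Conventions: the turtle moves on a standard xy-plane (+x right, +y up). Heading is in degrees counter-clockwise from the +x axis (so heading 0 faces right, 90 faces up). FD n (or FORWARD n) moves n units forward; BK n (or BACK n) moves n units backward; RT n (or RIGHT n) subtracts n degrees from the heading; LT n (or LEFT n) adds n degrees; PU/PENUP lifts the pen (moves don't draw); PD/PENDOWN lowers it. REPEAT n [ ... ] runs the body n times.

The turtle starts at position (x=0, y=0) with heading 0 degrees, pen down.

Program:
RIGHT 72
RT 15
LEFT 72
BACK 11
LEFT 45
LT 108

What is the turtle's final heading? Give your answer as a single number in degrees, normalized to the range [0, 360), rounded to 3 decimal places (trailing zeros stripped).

Answer: 138

Derivation:
Executing turtle program step by step:
Start: pos=(0,0), heading=0, pen down
RT 72: heading 0 -> 288
RT 15: heading 288 -> 273
LT 72: heading 273 -> 345
BK 11: (0,0) -> (-10.625,2.847) [heading=345, draw]
LT 45: heading 345 -> 30
LT 108: heading 30 -> 138
Final: pos=(-10.625,2.847), heading=138, 1 segment(s) drawn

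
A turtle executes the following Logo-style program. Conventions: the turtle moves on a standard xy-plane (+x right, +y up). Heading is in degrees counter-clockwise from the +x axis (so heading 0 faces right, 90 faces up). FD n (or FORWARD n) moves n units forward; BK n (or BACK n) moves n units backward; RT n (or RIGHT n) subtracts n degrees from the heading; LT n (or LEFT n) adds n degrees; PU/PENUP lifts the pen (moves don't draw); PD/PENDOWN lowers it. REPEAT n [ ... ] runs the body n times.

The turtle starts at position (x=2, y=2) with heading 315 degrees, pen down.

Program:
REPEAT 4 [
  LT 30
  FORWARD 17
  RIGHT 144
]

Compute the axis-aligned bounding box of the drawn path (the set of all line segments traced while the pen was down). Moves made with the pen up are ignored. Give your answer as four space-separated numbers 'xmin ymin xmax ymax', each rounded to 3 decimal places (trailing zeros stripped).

Executing turtle program step by step:
Start: pos=(2,2), heading=315, pen down
REPEAT 4 [
  -- iteration 1/4 --
  LT 30: heading 315 -> 345
  FD 17: (2,2) -> (18.421,-2.4) [heading=345, draw]
  RT 144: heading 345 -> 201
  -- iteration 2/4 --
  LT 30: heading 201 -> 231
  FD 17: (18.421,-2.4) -> (7.722,-15.611) [heading=231, draw]
  RT 144: heading 231 -> 87
  -- iteration 3/4 --
  LT 30: heading 87 -> 117
  FD 17: (7.722,-15.611) -> (0.004,-0.464) [heading=117, draw]
  RT 144: heading 117 -> 333
  -- iteration 4/4 --
  LT 30: heading 333 -> 3
  FD 17: (0.004,-0.464) -> (16.981,0.425) [heading=3, draw]
  RT 144: heading 3 -> 219
]
Final: pos=(16.981,0.425), heading=219, 4 segment(s) drawn

Segment endpoints: x in {0.004, 2, 7.722, 16.981, 18.421}, y in {-15.611, -2.4, -0.464, 0.425, 2}
xmin=0.004, ymin=-15.611, xmax=18.421, ymax=2

Answer: 0.004 -15.611 18.421 2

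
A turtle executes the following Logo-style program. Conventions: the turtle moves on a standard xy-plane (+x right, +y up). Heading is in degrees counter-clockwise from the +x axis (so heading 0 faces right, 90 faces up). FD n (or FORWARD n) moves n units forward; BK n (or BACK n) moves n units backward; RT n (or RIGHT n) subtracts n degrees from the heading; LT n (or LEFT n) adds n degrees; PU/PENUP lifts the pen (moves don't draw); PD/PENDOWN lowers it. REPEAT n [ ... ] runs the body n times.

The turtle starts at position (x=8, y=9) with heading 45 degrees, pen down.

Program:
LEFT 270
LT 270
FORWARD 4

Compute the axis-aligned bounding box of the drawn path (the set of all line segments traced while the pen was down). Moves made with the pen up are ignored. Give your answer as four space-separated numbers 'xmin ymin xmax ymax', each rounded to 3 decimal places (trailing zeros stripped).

Answer: 5.172 6.172 8 9

Derivation:
Executing turtle program step by step:
Start: pos=(8,9), heading=45, pen down
LT 270: heading 45 -> 315
LT 270: heading 315 -> 225
FD 4: (8,9) -> (5.172,6.172) [heading=225, draw]
Final: pos=(5.172,6.172), heading=225, 1 segment(s) drawn

Segment endpoints: x in {5.172, 8}, y in {6.172, 9}
xmin=5.172, ymin=6.172, xmax=8, ymax=9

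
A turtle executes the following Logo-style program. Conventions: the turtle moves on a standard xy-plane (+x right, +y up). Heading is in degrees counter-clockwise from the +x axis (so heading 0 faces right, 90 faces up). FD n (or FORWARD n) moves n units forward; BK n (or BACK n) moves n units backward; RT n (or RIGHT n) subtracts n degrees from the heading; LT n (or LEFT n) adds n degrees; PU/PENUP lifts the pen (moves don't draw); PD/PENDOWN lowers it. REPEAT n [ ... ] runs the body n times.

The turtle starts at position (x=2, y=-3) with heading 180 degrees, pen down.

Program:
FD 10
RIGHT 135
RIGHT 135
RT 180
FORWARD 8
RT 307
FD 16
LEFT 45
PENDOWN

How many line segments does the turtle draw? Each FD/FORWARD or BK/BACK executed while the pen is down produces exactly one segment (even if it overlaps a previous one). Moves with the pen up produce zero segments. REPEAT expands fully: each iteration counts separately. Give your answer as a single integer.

Executing turtle program step by step:
Start: pos=(2,-3), heading=180, pen down
FD 10: (2,-3) -> (-8,-3) [heading=180, draw]
RT 135: heading 180 -> 45
RT 135: heading 45 -> 270
RT 180: heading 270 -> 90
FD 8: (-8,-3) -> (-8,5) [heading=90, draw]
RT 307: heading 90 -> 143
FD 16: (-8,5) -> (-20.778,14.629) [heading=143, draw]
LT 45: heading 143 -> 188
PD: pen down
Final: pos=(-20.778,14.629), heading=188, 3 segment(s) drawn
Segments drawn: 3

Answer: 3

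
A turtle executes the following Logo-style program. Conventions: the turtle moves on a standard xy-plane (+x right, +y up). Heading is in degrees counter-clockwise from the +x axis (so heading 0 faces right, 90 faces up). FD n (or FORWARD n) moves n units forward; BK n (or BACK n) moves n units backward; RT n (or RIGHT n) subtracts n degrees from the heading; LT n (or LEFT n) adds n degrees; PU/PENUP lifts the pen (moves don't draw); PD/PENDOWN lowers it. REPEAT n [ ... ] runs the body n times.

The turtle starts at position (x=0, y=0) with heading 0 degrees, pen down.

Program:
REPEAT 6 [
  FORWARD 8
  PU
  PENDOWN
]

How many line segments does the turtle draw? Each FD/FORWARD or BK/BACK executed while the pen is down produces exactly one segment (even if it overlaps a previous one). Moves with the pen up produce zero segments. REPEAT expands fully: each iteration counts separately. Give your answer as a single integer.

Answer: 6

Derivation:
Executing turtle program step by step:
Start: pos=(0,0), heading=0, pen down
REPEAT 6 [
  -- iteration 1/6 --
  FD 8: (0,0) -> (8,0) [heading=0, draw]
  PU: pen up
  PD: pen down
  -- iteration 2/6 --
  FD 8: (8,0) -> (16,0) [heading=0, draw]
  PU: pen up
  PD: pen down
  -- iteration 3/6 --
  FD 8: (16,0) -> (24,0) [heading=0, draw]
  PU: pen up
  PD: pen down
  -- iteration 4/6 --
  FD 8: (24,0) -> (32,0) [heading=0, draw]
  PU: pen up
  PD: pen down
  -- iteration 5/6 --
  FD 8: (32,0) -> (40,0) [heading=0, draw]
  PU: pen up
  PD: pen down
  -- iteration 6/6 --
  FD 8: (40,0) -> (48,0) [heading=0, draw]
  PU: pen up
  PD: pen down
]
Final: pos=(48,0), heading=0, 6 segment(s) drawn
Segments drawn: 6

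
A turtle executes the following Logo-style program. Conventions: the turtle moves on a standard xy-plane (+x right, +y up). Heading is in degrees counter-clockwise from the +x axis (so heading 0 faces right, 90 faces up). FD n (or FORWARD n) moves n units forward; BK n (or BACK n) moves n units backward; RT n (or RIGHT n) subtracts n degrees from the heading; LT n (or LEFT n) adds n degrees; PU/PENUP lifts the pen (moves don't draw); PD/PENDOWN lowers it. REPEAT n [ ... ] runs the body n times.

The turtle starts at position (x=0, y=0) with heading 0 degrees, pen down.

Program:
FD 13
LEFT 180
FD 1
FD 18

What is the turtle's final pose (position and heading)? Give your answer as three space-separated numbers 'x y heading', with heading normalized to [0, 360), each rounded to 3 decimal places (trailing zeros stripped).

Answer: -6 0 180

Derivation:
Executing turtle program step by step:
Start: pos=(0,0), heading=0, pen down
FD 13: (0,0) -> (13,0) [heading=0, draw]
LT 180: heading 0 -> 180
FD 1: (13,0) -> (12,0) [heading=180, draw]
FD 18: (12,0) -> (-6,0) [heading=180, draw]
Final: pos=(-6,0), heading=180, 3 segment(s) drawn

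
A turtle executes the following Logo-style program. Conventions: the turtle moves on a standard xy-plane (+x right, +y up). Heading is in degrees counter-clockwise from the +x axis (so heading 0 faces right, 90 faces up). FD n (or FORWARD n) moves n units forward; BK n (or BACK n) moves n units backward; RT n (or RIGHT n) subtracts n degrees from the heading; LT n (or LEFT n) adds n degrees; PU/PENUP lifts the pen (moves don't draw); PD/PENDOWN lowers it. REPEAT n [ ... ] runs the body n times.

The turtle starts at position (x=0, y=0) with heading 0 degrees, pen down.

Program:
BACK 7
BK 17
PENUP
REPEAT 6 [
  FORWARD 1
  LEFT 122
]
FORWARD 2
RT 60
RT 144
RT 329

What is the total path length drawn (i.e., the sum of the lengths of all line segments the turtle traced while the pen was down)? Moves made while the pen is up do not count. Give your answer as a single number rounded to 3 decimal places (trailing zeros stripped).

Answer: 24

Derivation:
Executing turtle program step by step:
Start: pos=(0,0), heading=0, pen down
BK 7: (0,0) -> (-7,0) [heading=0, draw]
BK 17: (-7,0) -> (-24,0) [heading=0, draw]
PU: pen up
REPEAT 6 [
  -- iteration 1/6 --
  FD 1: (-24,0) -> (-23,0) [heading=0, move]
  LT 122: heading 0 -> 122
  -- iteration 2/6 --
  FD 1: (-23,0) -> (-23.53,0.848) [heading=122, move]
  LT 122: heading 122 -> 244
  -- iteration 3/6 --
  FD 1: (-23.53,0.848) -> (-23.968,-0.051) [heading=244, move]
  LT 122: heading 244 -> 6
  -- iteration 4/6 --
  FD 1: (-23.968,-0.051) -> (-22.974,0.054) [heading=6, move]
  LT 122: heading 6 -> 128
  -- iteration 5/6 --
  FD 1: (-22.974,0.054) -> (-23.589,0.842) [heading=128, move]
  LT 122: heading 128 -> 250
  -- iteration 6/6 --
  FD 1: (-23.589,0.842) -> (-23.931,-0.098) [heading=250, move]
  LT 122: heading 250 -> 12
]
FD 2: (-23.931,-0.098) -> (-21.975,0.318) [heading=12, move]
RT 60: heading 12 -> 312
RT 144: heading 312 -> 168
RT 329: heading 168 -> 199
Final: pos=(-21.975,0.318), heading=199, 2 segment(s) drawn

Segment lengths:
  seg 1: (0,0) -> (-7,0), length = 7
  seg 2: (-7,0) -> (-24,0), length = 17
Total = 24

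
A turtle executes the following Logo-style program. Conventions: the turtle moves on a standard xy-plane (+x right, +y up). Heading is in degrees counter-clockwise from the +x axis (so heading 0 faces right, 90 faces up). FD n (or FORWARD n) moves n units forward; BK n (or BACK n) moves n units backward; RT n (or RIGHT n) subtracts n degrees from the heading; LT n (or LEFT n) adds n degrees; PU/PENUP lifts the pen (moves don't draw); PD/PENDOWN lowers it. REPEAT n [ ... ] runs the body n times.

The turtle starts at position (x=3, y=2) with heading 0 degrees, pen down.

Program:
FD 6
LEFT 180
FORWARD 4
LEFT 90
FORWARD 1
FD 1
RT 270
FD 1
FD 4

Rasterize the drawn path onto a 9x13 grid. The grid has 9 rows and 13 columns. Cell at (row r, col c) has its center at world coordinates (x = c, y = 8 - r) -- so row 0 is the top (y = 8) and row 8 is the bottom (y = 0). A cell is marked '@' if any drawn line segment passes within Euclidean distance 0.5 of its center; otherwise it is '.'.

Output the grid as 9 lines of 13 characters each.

Answer: .............
.............
.............
.............
.............
.............
...@@@@@@@...
.....@.......
.....@@@@@@..

Derivation:
Segment 0: (3,2) -> (9,2)
Segment 1: (9,2) -> (5,2)
Segment 2: (5,2) -> (5,1)
Segment 3: (5,1) -> (5,0)
Segment 4: (5,0) -> (6,0)
Segment 5: (6,0) -> (10,0)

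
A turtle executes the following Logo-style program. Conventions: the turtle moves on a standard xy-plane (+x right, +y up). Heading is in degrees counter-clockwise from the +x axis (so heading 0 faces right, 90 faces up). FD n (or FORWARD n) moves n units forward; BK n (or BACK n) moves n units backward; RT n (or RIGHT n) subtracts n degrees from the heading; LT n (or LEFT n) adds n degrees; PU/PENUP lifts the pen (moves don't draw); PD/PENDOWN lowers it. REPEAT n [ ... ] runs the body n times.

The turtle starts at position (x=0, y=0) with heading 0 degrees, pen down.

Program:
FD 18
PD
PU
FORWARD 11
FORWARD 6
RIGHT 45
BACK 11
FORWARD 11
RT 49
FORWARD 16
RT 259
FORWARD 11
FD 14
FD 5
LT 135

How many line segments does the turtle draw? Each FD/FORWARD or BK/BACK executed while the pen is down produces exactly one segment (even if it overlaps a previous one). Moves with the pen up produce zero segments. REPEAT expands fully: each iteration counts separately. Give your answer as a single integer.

Executing turtle program step by step:
Start: pos=(0,0), heading=0, pen down
FD 18: (0,0) -> (18,0) [heading=0, draw]
PD: pen down
PU: pen up
FD 11: (18,0) -> (29,0) [heading=0, move]
FD 6: (29,0) -> (35,0) [heading=0, move]
RT 45: heading 0 -> 315
BK 11: (35,0) -> (27.222,7.778) [heading=315, move]
FD 11: (27.222,7.778) -> (35,0) [heading=315, move]
RT 49: heading 315 -> 266
FD 16: (35,0) -> (33.884,-15.961) [heading=266, move]
RT 259: heading 266 -> 7
FD 11: (33.884,-15.961) -> (44.802,-14.62) [heading=7, move]
FD 14: (44.802,-14.62) -> (58.698,-12.914) [heading=7, move]
FD 5: (58.698,-12.914) -> (63.66,-12.305) [heading=7, move]
LT 135: heading 7 -> 142
Final: pos=(63.66,-12.305), heading=142, 1 segment(s) drawn
Segments drawn: 1

Answer: 1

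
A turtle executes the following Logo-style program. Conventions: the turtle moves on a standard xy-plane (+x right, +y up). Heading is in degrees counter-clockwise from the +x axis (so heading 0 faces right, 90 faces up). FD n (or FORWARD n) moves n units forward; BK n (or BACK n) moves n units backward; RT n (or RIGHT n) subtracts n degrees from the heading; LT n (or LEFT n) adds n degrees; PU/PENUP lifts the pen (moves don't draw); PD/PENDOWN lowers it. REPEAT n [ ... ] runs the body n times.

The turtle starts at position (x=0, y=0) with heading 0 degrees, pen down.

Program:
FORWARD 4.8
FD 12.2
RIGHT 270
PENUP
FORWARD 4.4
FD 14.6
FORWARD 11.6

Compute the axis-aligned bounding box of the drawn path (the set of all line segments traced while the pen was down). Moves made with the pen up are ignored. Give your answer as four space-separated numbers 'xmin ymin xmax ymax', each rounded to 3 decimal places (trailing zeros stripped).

Executing turtle program step by step:
Start: pos=(0,0), heading=0, pen down
FD 4.8: (0,0) -> (4.8,0) [heading=0, draw]
FD 12.2: (4.8,0) -> (17,0) [heading=0, draw]
RT 270: heading 0 -> 90
PU: pen up
FD 4.4: (17,0) -> (17,4.4) [heading=90, move]
FD 14.6: (17,4.4) -> (17,19) [heading=90, move]
FD 11.6: (17,19) -> (17,30.6) [heading=90, move]
Final: pos=(17,30.6), heading=90, 2 segment(s) drawn

Segment endpoints: x in {0, 4.8, 17}, y in {0}
xmin=0, ymin=0, xmax=17, ymax=0

Answer: 0 0 17 0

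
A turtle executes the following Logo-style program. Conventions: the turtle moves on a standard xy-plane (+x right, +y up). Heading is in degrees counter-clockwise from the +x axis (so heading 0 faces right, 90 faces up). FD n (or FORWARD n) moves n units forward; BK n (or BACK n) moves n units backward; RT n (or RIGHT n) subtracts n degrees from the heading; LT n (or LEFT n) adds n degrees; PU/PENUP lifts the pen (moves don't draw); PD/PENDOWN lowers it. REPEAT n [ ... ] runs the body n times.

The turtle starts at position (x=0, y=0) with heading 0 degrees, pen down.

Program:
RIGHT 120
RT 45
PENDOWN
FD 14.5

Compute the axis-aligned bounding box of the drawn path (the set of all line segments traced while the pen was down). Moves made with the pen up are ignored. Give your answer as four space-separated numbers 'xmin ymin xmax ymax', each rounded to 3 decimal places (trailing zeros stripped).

Executing turtle program step by step:
Start: pos=(0,0), heading=0, pen down
RT 120: heading 0 -> 240
RT 45: heading 240 -> 195
PD: pen down
FD 14.5: (0,0) -> (-14.006,-3.753) [heading=195, draw]
Final: pos=(-14.006,-3.753), heading=195, 1 segment(s) drawn

Segment endpoints: x in {-14.006, 0}, y in {-3.753, 0}
xmin=-14.006, ymin=-3.753, xmax=0, ymax=0

Answer: -14.006 -3.753 0 0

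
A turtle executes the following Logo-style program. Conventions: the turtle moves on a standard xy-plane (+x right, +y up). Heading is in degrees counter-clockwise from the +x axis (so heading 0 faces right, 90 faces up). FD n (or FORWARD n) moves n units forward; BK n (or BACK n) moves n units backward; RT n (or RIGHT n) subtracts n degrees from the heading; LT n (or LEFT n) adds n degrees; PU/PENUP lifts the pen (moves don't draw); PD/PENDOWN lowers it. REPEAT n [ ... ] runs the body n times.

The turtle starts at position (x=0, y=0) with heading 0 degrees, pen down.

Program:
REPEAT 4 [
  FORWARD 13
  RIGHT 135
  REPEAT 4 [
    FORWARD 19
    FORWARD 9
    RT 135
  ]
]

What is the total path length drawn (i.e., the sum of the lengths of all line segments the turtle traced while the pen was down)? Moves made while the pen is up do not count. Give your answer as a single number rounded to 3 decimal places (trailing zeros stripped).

Executing turtle program step by step:
Start: pos=(0,0), heading=0, pen down
REPEAT 4 [
  -- iteration 1/4 --
  FD 13: (0,0) -> (13,0) [heading=0, draw]
  RT 135: heading 0 -> 225
  REPEAT 4 [
    -- iteration 1/4 --
    FD 19: (13,0) -> (-0.435,-13.435) [heading=225, draw]
    FD 9: (-0.435,-13.435) -> (-6.799,-19.799) [heading=225, draw]
    RT 135: heading 225 -> 90
    -- iteration 2/4 --
    FD 19: (-6.799,-19.799) -> (-6.799,-0.799) [heading=90, draw]
    FD 9: (-6.799,-0.799) -> (-6.799,8.201) [heading=90, draw]
    RT 135: heading 90 -> 315
    -- iteration 3/4 --
    FD 19: (-6.799,8.201) -> (6.636,-5.234) [heading=315, draw]
    FD 9: (6.636,-5.234) -> (13,-11.598) [heading=315, draw]
    RT 135: heading 315 -> 180
    -- iteration 4/4 --
    FD 19: (13,-11.598) -> (-6,-11.598) [heading=180, draw]
    FD 9: (-6,-11.598) -> (-15,-11.598) [heading=180, draw]
    RT 135: heading 180 -> 45
  ]
  -- iteration 2/4 --
  FD 13: (-15,-11.598) -> (-5.808,-2.406) [heading=45, draw]
  RT 135: heading 45 -> 270
  REPEAT 4 [
    -- iteration 1/4 --
    FD 19: (-5.808,-2.406) -> (-5.808,-21.406) [heading=270, draw]
    FD 9: (-5.808,-21.406) -> (-5.808,-30.406) [heading=270, draw]
    RT 135: heading 270 -> 135
    -- iteration 2/4 --
    FD 19: (-5.808,-30.406) -> (-19.243,-16.971) [heading=135, draw]
    FD 9: (-19.243,-16.971) -> (-25.607,-10.607) [heading=135, draw]
    RT 135: heading 135 -> 0
    -- iteration 3/4 --
    FD 19: (-25.607,-10.607) -> (-6.607,-10.607) [heading=0, draw]
    FD 9: (-6.607,-10.607) -> (2.393,-10.607) [heading=0, draw]
    RT 135: heading 0 -> 225
    -- iteration 4/4 --
    FD 19: (2.393,-10.607) -> (-11.042,-24.042) [heading=225, draw]
    FD 9: (-11.042,-24.042) -> (-17.406,-30.406) [heading=225, draw]
    RT 135: heading 225 -> 90
  ]
  -- iteration 3/4 --
  FD 13: (-17.406,-30.406) -> (-17.406,-17.406) [heading=90, draw]
  RT 135: heading 90 -> 315
  REPEAT 4 [
    -- iteration 1/4 --
    FD 19: (-17.406,-17.406) -> (-3.971,-30.841) [heading=315, draw]
    FD 9: (-3.971,-30.841) -> (2.393,-37.205) [heading=315, draw]
    RT 135: heading 315 -> 180
    -- iteration 2/4 --
    FD 19: (2.393,-37.205) -> (-16.607,-37.205) [heading=180, draw]
    FD 9: (-16.607,-37.205) -> (-25.607,-37.205) [heading=180, draw]
    RT 135: heading 180 -> 45
    -- iteration 3/4 --
    FD 19: (-25.607,-37.205) -> (-12.172,-23.77) [heading=45, draw]
    FD 9: (-12.172,-23.77) -> (-5.808,-17.406) [heading=45, draw]
    RT 135: heading 45 -> 270
    -- iteration 4/4 --
    FD 19: (-5.808,-17.406) -> (-5.808,-36.406) [heading=270, draw]
    FD 9: (-5.808,-36.406) -> (-5.808,-45.406) [heading=270, draw]
    RT 135: heading 270 -> 135
  ]
  -- iteration 4/4 --
  FD 13: (-5.808,-45.406) -> (-15,-36.213) [heading=135, draw]
  RT 135: heading 135 -> 0
  REPEAT 4 [
    -- iteration 1/4 --
    FD 19: (-15,-36.213) -> (4,-36.213) [heading=0, draw]
    FD 9: (4,-36.213) -> (13,-36.213) [heading=0, draw]
    RT 135: heading 0 -> 225
    -- iteration 2/4 --
    FD 19: (13,-36.213) -> (-0.435,-49.648) [heading=225, draw]
    FD 9: (-0.435,-49.648) -> (-6.799,-56.012) [heading=225, draw]
    RT 135: heading 225 -> 90
    -- iteration 3/4 --
    FD 19: (-6.799,-56.012) -> (-6.799,-37.012) [heading=90, draw]
    FD 9: (-6.799,-37.012) -> (-6.799,-28.012) [heading=90, draw]
    RT 135: heading 90 -> 315
    -- iteration 4/4 --
    FD 19: (-6.799,-28.012) -> (6.636,-41.447) [heading=315, draw]
    FD 9: (6.636,-41.447) -> (13,-47.811) [heading=315, draw]
    RT 135: heading 315 -> 180
  ]
]
Final: pos=(13,-47.811), heading=180, 36 segment(s) drawn

Segment lengths:
  seg 1: (0,0) -> (13,0), length = 13
  seg 2: (13,0) -> (-0.435,-13.435), length = 19
  seg 3: (-0.435,-13.435) -> (-6.799,-19.799), length = 9
  seg 4: (-6.799,-19.799) -> (-6.799,-0.799), length = 19
  seg 5: (-6.799,-0.799) -> (-6.799,8.201), length = 9
  seg 6: (-6.799,8.201) -> (6.636,-5.234), length = 19
  seg 7: (6.636,-5.234) -> (13,-11.598), length = 9
  seg 8: (13,-11.598) -> (-6,-11.598), length = 19
  seg 9: (-6,-11.598) -> (-15,-11.598), length = 9
  seg 10: (-15,-11.598) -> (-5.808,-2.406), length = 13
  seg 11: (-5.808,-2.406) -> (-5.808,-21.406), length = 19
  seg 12: (-5.808,-21.406) -> (-5.808,-30.406), length = 9
  seg 13: (-5.808,-30.406) -> (-19.243,-16.971), length = 19
  seg 14: (-19.243,-16.971) -> (-25.607,-10.607), length = 9
  seg 15: (-25.607,-10.607) -> (-6.607,-10.607), length = 19
  seg 16: (-6.607,-10.607) -> (2.393,-10.607), length = 9
  seg 17: (2.393,-10.607) -> (-11.042,-24.042), length = 19
  seg 18: (-11.042,-24.042) -> (-17.406,-30.406), length = 9
  seg 19: (-17.406,-30.406) -> (-17.406,-17.406), length = 13
  seg 20: (-17.406,-17.406) -> (-3.971,-30.841), length = 19
  seg 21: (-3.971,-30.841) -> (2.393,-37.205), length = 9
  seg 22: (2.393,-37.205) -> (-16.607,-37.205), length = 19
  seg 23: (-16.607,-37.205) -> (-25.607,-37.205), length = 9
  seg 24: (-25.607,-37.205) -> (-12.172,-23.77), length = 19
  seg 25: (-12.172,-23.77) -> (-5.808,-17.406), length = 9
  seg 26: (-5.808,-17.406) -> (-5.808,-36.406), length = 19
  seg 27: (-5.808,-36.406) -> (-5.808,-45.406), length = 9
  seg 28: (-5.808,-45.406) -> (-15,-36.213), length = 13
  seg 29: (-15,-36.213) -> (4,-36.213), length = 19
  seg 30: (4,-36.213) -> (13,-36.213), length = 9
  seg 31: (13,-36.213) -> (-0.435,-49.648), length = 19
  seg 32: (-0.435,-49.648) -> (-6.799,-56.012), length = 9
  seg 33: (-6.799,-56.012) -> (-6.799,-37.012), length = 19
  seg 34: (-6.799,-37.012) -> (-6.799,-28.012), length = 9
  seg 35: (-6.799,-28.012) -> (6.636,-41.447), length = 19
  seg 36: (6.636,-41.447) -> (13,-47.811), length = 9
Total = 500

Answer: 500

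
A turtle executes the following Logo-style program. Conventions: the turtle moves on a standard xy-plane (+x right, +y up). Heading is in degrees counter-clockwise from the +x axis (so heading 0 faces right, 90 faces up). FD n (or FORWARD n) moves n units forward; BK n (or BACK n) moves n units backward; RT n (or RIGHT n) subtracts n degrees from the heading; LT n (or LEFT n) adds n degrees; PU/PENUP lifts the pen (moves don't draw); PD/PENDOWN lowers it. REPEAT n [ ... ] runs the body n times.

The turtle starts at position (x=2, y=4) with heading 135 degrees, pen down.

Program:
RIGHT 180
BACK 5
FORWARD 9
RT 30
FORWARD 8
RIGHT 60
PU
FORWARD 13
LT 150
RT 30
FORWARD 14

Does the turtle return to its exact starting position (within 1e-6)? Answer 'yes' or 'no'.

Executing turtle program step by step:
Start: pos=(2,4), heading=135, pen down
RT 180: heading 135 -> 315
BK 5: (2,4) -> (-1.536,7.536) [heading=315, draw]
FD 9: (-1.536,7.536) -> (4.828,1.172) [heading=315, draw]
RT 30: heading 315 -> 285
FD 8: (4.828,1.172) -> (6.899,-6.556) [heading=285, draw]
RT 60: heading 285 -> 225
PU: pen up
FD 13: (6.899,-6.556) -> (-2.293,-15.748) [heading=225, move]
LT 150: heading 225 -> 15
RT 30: heading 15 -> 345
FD 14: (-2.293,-15.748) -> (11.23,-19.372) [heading=345, move]
Final: pos=(11.23,-19.372), heading=345, 3 segment(s) drawn

Start position: (2, 4)
Final position: (11.23, -19.372)
Distance = 25.128; >= 1e-6 -> NOT closed

Answer: no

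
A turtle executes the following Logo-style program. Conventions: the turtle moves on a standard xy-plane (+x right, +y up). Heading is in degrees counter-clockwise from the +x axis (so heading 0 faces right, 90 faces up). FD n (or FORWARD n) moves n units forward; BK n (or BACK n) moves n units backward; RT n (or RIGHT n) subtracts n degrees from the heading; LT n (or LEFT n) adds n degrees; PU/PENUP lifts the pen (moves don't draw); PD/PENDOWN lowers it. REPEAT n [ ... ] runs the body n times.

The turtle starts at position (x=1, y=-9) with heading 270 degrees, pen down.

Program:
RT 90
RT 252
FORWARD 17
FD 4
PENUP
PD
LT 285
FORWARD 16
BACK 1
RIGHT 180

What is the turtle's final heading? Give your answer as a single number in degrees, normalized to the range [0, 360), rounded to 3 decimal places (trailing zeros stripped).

Executing turtle program step by step:
Start: pos=(1,-9), heading=270, pen down
RT 90: heading 270 -> 180
RT 252: heading 180 -> 288
FD 17: (1,-9) -> (6.253,-25.168) [heading=288, draw]
FD 4: (6.253,-25.168) -> (7.489,-28.972) [heading=288, draw]
PU: pen up
PD: pen down
LT 285: heading 288 -> 213
FD 16: (7.489,-28.972) -> (-5.929,-37.686) [heading=213, draw]
BK 1: (-5.929,-37.686) -> (-5.091,-37.142) [heading=213, draw]
RT 180: heading 213 -> 33
Final: pos=(-5.091,-37.142), heading=33, 4 segment(s) drawn

Answer: 33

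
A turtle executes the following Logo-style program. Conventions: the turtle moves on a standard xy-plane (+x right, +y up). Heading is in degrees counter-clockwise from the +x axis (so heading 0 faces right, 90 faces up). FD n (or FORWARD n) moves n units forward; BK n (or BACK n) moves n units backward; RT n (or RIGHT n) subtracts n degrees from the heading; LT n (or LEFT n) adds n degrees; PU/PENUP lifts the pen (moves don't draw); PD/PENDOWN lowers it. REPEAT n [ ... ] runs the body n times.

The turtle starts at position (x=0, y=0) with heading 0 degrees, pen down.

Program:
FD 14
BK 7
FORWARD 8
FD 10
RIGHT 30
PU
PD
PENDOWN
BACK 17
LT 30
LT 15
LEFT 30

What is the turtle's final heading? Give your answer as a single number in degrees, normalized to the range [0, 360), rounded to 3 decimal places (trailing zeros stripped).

Executing turtle program step by step:
Start: pos=(0,0), heading=0, pen down
FD 14: (0,0) -> (14,0) [heading=0, draw]
BK 7: (14,0) -> (7,0) [heading=0, draw]
FD 8: (7,0) -> (15,0) [heading=0, draw]
FD 10: (15,0) -> (25,0) [heading=0, draw]
RT 30: heading 0 -> 330
PU: pen up
PD: pen down
PD: pen down
BK 17: (25,0) -> (10.278,8.5) [heading=330, draw]
LT 30: heading 330 -> 0
LT 15: heading 0 -> 15
LT 30: heading 15 -> 45
Final: pos=(10.278,8.5), heading=45, 5 segment(s) drawn

Answer: 45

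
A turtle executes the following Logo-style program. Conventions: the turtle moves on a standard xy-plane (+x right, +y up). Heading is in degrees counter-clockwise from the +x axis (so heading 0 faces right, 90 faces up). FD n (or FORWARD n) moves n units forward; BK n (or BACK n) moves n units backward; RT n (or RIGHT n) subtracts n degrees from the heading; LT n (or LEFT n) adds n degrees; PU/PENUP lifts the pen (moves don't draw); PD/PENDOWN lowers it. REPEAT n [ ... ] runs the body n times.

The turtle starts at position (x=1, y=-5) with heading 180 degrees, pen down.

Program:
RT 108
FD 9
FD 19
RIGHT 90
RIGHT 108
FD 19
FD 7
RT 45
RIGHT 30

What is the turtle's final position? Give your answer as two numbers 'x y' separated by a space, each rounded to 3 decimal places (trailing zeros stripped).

Answer: -5.63 0.595

Derivation:
Executing turtle program step by step:
Start: pos=(1,-5), heading=180, pen down
RT 108: heading 180 -> 72
FD 9: (1,-5) -> (3.781,3.56) [heading=72, draw]
FD 19: (3.781,3.56) -> (9.652,21.63) [heading=72, draw]
RT 90: heading 72 -> 342
RT 108: heading 342 -> 234
FD 19: (9.652,21.63) -> (-1.515,6.258) [heading=234, draw]
FD 7: (-1.515,6.258) -> (-5.63,0.595) [heading=234, draw]
RT 45: heading 234 -> 189
RT 30: heading 189 -> 159
Final: pos=(-5.63,0.595), heading=159, 4 segment(s) drawn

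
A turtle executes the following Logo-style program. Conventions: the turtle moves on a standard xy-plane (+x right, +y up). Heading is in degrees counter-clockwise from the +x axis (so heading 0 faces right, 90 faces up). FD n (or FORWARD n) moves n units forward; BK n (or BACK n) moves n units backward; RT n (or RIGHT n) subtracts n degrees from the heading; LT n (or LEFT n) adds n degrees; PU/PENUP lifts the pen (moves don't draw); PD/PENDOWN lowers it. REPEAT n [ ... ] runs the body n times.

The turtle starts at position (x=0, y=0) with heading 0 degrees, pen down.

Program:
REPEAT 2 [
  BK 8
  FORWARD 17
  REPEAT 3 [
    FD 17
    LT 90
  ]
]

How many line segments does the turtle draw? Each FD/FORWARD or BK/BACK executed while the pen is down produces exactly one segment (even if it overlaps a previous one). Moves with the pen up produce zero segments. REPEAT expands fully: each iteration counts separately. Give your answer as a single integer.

Answer: 10

Derivation:
Executing turtle program step by step:
Start: pos=(0,0), heading=0, pen down
REPEAT 2 [
  -- iteration 1/2 --
  BK 8: (0,0) -> (-8,0) [heading=0, draw]
  FD 17: (-8,0) -> (9,0) [heading=0, draw]
  REPEAT 3 [
    -- iteration 1/3 --
    FD 17: (9,0) -> (26,0) [heading=0, draw]
    LT 90: heading 0 -> 90
    -- iteration 2/3 --
    FD 17: (26,0) -> (26,17) [heading=90, draw]
    LT 90: heading 90 -> 180
    -- iteration 3/3 --
    FD 17: (26,17) -> (9,17) [heading=180, draw]
    LT 90: heading 180 -> 270
  ]
  -- iteration 2/2 --
  BK 8: (9,17) -> (9,25) [heading=270, draw]
  FD 17: (9,25) -> (9,8) [heading=270, draw]
  REPEAT 3 [
    -- iteration 1/3 --
    FD 17: (9,8) -> (9,-9) [heading=270, draw]
    LT 90: heading 270 -> 0
    -- iteration 2/3 --
    FD 17: (9,-9) -> (26,-9) [heading=0, draw]
    LT 90: heading 0 -> 90
    -- iteration 3/3 --
    FD 17: (26,-9) -> (26,8) [heading=90, draw]
    LT 90: heading 90 -> 180
  ]
]
Final: pos=(26,8), heading=180, 10 segment(s) drawn
Segments drawn: 10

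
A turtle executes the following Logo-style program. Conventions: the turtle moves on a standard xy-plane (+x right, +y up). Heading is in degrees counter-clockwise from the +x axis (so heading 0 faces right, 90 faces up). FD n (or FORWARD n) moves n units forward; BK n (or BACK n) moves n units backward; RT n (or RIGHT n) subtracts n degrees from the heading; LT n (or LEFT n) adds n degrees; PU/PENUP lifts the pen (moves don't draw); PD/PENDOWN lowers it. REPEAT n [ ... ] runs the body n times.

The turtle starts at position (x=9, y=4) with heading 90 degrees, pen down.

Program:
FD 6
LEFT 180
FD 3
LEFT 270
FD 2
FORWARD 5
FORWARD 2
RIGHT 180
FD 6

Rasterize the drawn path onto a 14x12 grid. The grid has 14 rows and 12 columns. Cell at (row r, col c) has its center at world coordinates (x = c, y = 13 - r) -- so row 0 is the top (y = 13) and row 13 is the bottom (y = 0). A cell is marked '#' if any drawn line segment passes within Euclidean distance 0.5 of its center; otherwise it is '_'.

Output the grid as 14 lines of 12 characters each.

Answer: ____________
____________
____________
_________#__
_________#__
_________#__
##########__
_________#__
_________#__
_________#__
____________
____________
____________
____________

Derivation:
Segment 0: (9,4) -> (9,10)
Segment 1: (9,10) -> (9,7)
Segment 2: (9,7) -> (7,7)
Segment 3: (7,7) -> (2,7)
Segment 4: (2,7) -> (0,7)
Segment 5: (0,7) -> (6,7)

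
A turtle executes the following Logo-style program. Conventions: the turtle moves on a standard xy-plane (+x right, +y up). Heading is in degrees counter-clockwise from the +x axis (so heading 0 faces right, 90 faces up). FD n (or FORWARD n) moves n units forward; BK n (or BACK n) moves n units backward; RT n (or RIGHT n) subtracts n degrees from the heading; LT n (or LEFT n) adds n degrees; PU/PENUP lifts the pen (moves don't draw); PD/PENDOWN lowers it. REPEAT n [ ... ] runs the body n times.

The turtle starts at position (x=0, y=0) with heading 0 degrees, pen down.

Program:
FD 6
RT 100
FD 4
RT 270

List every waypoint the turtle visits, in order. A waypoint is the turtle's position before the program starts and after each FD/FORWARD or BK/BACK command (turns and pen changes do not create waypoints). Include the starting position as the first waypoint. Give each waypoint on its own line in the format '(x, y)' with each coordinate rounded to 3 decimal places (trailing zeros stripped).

Answer: (0, 0)
(6, 0)
(5.305, -3.939)

Derivation:
Executing turtle program step by step:
Start: pos=(0,0), heading=0, pen down
FD 6: (0,0) -> (6,0) [heading=0, draw]
RT 100: heading 0 -> 260
FD 4: (6,0) -> (5.305,-3.939) [heading=260, draw]
RT 270: heading 260 -> 350
Final: pos=(5.305,-3.939), heading=350, 2 segment(s) drawn
Waypoints (3 total):
(0, 0)
(6, 0)
(5.305, -3.939)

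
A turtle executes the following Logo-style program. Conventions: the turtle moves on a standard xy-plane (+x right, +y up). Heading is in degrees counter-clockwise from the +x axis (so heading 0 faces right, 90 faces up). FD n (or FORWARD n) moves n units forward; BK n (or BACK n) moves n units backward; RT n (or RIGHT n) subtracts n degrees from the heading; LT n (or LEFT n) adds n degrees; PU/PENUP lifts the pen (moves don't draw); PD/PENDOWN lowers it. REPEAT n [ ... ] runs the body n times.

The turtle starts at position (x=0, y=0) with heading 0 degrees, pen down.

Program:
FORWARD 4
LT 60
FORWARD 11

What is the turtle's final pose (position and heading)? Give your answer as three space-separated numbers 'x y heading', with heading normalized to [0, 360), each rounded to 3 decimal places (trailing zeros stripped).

Executing turtle program step by step:
Start: pos=(0,0), heading=0, pen down
FD 4: (0,0) -> (4,0) [heading=0, draw]
LT 60: heading 0 -> 60
FD 11: (4,0) -> (9.5,9.526) [heading=60, draw]
Final: pos=(9.5,9.526), heading=60, 2 segment(s) drawn

Answer: 9.5 9.526 60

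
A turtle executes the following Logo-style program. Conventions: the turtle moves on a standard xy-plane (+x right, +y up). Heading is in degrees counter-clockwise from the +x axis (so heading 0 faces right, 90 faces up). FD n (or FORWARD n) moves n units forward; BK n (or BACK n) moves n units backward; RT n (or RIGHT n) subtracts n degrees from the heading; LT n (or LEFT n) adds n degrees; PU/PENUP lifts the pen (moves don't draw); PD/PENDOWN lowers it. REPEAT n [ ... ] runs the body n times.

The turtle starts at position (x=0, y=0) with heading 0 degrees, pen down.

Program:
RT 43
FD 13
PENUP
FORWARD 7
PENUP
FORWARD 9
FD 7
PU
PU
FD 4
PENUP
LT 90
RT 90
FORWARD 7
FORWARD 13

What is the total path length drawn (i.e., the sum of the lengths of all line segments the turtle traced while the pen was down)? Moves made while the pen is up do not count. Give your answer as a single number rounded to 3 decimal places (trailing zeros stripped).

Answer: 13

Derivation:
Executing turtle program step by step:
Start: pos=(0,0), heading=0, pen down
RT 43: heading 0 -> 317
FD 13: (0,0) -> (9.508,-8.866) [heading=317, draw]
PU: pen up
FD 7: (9.508,-8.866) -> (14.627,-13.64) [heading=317, move]
PU: pen up
FD 9: (14.627,-13.64) -> (21.209,-19.778) [heading=317, move]
FD 7: (21.209,-19.778) -> (26.329,-24.552) [heading=317, move]
PU: pen up
PU: pen up
FD 4: (26.329,-24.552) -> (29.254,-27.28) [heading=317, move]
PU: pen up
LT 90: heading 317 -> 47
RT 90: heading 47 -> 317
FD 7: (29.254,-27.28) -> (34.374,-32.054) [heading=317, move]
FD 13: (34.374,-32.054) -> (43.881,-40.92) [heading=317, move]
Final: pos=(43.881,-40.92), heading=317, 1 segment(s) drawn

Segment lengths:
  seg 1: (0,0) -> (9.508,-8.866), length = 13
Total = 13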